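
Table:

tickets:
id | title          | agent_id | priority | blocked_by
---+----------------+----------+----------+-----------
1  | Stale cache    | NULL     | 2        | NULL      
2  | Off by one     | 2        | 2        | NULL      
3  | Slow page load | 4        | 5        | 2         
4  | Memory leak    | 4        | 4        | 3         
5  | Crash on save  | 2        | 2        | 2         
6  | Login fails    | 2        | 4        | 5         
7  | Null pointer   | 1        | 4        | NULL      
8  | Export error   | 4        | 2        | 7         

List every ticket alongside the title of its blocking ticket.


This is a self-join: tickets is joined to a second copy of itself, matching each row's blocked_by to another row's id. Use LEFT JOIN so rows with blocked_by=NULL are kept.
  - ticket 1 (Stale cache): blocked_by=NULL -> NULL
  - ticket 2 (Off by one): blocked_by=NULL -> NULL
  - ticket 3 (Slow page load): blocked_by=2 -> Off by one
  - ticket 4 (Memory leak): blocked_by=3 -> Slow page load
  - ticket 5 (Crash on save): blocked_by=2 -> Off by one
  - ticket 6 (Login fails): blocked_by=5 -> Crash on save
  - ticket 7 (Null pointer): blocked_by=NULL -> NULL
  - ticket 8 (Export error): blocked_by=7 -> Null pointer

SQL:
SELECT a.title AS item, b.title AS blocked_by
FROM tickets a
LEFT JOIN tickets b ON a.blocked_by = b.id

Result:
item           | blocked_by    
---------------+---------------
Stale cache    | NULL          
Off by one     | NULL          
Slow page load | Off by one    
Memory leak    | Slow page load
Crash on save  | Off by one    
Login fails    | Crash on save 
Null pointer   | NULL          
Export error   | Null pointer  


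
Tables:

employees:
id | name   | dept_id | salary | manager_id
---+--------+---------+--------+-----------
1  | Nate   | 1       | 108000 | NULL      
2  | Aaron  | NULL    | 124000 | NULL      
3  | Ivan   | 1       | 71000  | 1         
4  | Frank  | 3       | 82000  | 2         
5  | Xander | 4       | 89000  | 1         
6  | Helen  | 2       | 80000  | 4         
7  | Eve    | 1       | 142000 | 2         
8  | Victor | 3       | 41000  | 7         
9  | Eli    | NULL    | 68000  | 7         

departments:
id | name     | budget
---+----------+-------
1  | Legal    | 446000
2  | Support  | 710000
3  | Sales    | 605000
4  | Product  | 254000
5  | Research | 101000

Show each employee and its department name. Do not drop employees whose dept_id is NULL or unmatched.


LEFT JOIN keeps every row from employees (the left table); where dept_id has no match in departments, the department columns become NULL. Walk through each employee:
  - employee 1 (Nate): dept_id=1 -> matches Legal
  - employee 2 (Aaron): dept_id=NULL, no match -> kept with NULL
  - employee 3 (Ivan): dept_id=1 -> matches Legal
  - employee 4 (Frank): dept_id=3 -> matches Sales
  - employee 5 (Xander): dept_id=4 -> matches Product
  - employee 6 (Helen): dept_id=2 -> matches Support
  - employee 7 (Eve): dept_id=1 -> matches Legal
  - employee 8 (Victor): dept_id=3 -> matches Sales
  - employee 9 (Eli): dept_id=NULL, no match -> kept with NULL
All 9 rows appear; 2 have NULL department.

SQL:
SELECT a.name, b.name AS department
FROM employees a
LEFT JOIN departments b ON a.dept_id = b.id

Result:
name   | department
-------+-----------
Nate   | Legal     
Aaron  | NULL      
Ivan   | Legal     
Frank  | Sales     
Xander | Product   
Helen  | Support   
Eve    | Legal     
Victor | Sales     
Eli    | NULL      


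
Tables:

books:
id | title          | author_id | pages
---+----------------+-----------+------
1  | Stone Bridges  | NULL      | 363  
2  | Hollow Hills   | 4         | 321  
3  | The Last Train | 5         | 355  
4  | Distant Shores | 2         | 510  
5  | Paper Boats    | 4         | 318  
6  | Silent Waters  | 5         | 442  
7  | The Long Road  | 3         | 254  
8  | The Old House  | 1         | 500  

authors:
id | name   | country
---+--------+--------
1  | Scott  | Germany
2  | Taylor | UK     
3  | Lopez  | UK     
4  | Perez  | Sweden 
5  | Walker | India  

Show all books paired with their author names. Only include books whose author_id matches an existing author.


INNER JOIN keeps only books rows whose author_id matches an id in authors. Walk through each book:
  - book 1 (Stone Bridges): author_id=NULL, no match -> dropped
  - book 2 (Hollow Hills): author_id=4 -> matches Perez
  - book 3 (The Last Train): author_id=5 -> matches Walker
  - book 4 (Distant Shores): author_id=2 -> matches Taylor
  - book 5 (Paper Boats): author_id=4 -> matches Perez
  - book 6 (Silent Waters): author_id=5 -> matches Walker
  - book 7 (The Long Road): author_id=3 -> matches Lopez
  - book 8 (The Old House): author_id=1 -> matches Scott
So 1 of 8 rows is dropped.

SQL:
SELECT a.title, b.name AS author
FROM books a
INNER JOIN authors b ON a.author_id = b.id

Result:
title          | author
---------------+-------
Hollow Hills   | Perez 
The Last Train | Walker
Distant Shores | Taylor
Paper Boats    | Perez 
Silent Waters  | Walker
The Long Road  | Lopez 
The Old House  | Scott 


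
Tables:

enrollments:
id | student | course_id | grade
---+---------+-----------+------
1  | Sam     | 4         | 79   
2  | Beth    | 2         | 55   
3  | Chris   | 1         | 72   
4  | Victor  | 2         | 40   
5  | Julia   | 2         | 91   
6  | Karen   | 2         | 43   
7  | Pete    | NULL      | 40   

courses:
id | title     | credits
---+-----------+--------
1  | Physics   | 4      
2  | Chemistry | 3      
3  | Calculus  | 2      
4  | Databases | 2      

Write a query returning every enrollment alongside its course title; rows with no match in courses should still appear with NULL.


LEFT JOIN keeps every row from enrollments (the left table); where course_id has no match in courses, the course columns become NULL. Walk through each enrollment:
  - enrollment 1 (Sam): course_id=4 -> matches Databases
  - enrollment 2 (Beth): course_id=2 -> matches Chemistry
  - enrollment 3 (Chris): course_id=1 -> matches Physics
  - enrollment 4 (Victor): course_id=2 -> matches Chemistry
  - enrollment 5 (Julia): course_id=2 -> matches Chemistry
  - enrollment 6 (Karen): course_id=2 -> matches Chemistry
  - enrollment 7 (Pete): course_id=NULL, no match -> kept with NULL
All 7 rows appear; 1 has NULL course.

SQL:
SELECT a.student, b.title AS course
FROM enrollments a
LEFT JOIN courses b ON a.course_id = b.id

Result:
student | course   
--------+----------
Sam     | Databases
Beth    | Chemistry
Chris   | Physics  
Victor  | Chemistry
Julia   | Chemistry
Karen   | Chemistry
Pete    | NULL     


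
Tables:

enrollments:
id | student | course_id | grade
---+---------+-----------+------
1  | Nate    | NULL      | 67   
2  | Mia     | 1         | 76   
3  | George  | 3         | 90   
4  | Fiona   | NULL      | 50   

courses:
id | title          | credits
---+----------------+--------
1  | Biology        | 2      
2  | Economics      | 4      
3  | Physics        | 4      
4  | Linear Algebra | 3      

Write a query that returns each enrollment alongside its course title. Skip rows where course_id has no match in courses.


INNER JOIN keeps only enrollments rows whose course_id matches an id in courses. Walk through each enrollment:
  - enrollment 1 (Nate): course_id=NULL, no match -> dropped
  - enrollment 2 (Mia): course_id=1 -> matches Biology
  - enrollment 3 (George): course_id=3 -> matches Physics
  - enrollment 4 (Fiona): course_id=NULL, no match -> dropped
So 2 of 4 rows are dropped.

SQL:
SELECT a.student, b.title AS course
FROM enrollments a
INNER JOIN courses b ON a.course_id = b.id

Result:
student | course 
--------+--------
Mia     | Biology
George  | Physics


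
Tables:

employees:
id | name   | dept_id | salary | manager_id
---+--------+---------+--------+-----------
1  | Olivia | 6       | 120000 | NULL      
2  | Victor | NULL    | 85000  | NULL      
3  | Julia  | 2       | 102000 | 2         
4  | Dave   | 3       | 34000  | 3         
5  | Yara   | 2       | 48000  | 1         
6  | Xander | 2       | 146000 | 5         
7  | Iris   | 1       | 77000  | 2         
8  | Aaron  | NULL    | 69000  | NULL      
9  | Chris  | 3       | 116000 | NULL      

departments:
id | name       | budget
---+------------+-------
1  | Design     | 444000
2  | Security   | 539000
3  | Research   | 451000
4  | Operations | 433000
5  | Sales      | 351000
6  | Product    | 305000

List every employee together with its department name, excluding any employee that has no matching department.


INNER JOIN keeps only employees rows whose dept_id matches an id in departments. Walk through each employee:
  - employee 1 (Olivia): dept_id=6 -> matches Product
  - employee 2 (Victor): dept_id=NULL, no match -> dropped
  - employee 3 (Julia): dept_id=2 -> matches Security
  - employee 4 (Dave): dept_id=3 -> matches Research
  - employee 5 (Yara): dept_id=2 -> matches Security
  - employee 6 (Xander): dept_id=2 -> matches Security
  - employee 7 (Iris): dept_id=1 -> matches Design
  - employee 8 (Aaron): dept_id=NULL, no match -> dropped
  - employee 9 (Chris): dept_id=3 -> matches Research
So 2 of 9 rows are dropped.

SQL:
SELECT a.name, b.name AS department
FROM employees a
INNER JOIN departments b ON a.dept_id = b.id

Result:
name   | department
-------+-----------
Olivia | Product   
Julia  | Security  
Dave   | Research  
Yara   | Security  
Xander | Security  
Iris   | Design    
Chris  | Research  


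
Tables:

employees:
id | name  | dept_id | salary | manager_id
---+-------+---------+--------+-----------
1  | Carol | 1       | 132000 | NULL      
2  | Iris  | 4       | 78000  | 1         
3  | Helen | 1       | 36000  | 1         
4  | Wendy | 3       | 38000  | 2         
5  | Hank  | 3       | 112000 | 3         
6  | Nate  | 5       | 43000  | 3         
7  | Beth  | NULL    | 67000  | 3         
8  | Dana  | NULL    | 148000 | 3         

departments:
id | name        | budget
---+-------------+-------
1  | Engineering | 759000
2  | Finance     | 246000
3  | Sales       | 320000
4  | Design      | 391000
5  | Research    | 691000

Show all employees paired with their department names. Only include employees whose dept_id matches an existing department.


INNER JOIN keeps only employees rows whose dept_id matches an id in departments. Walk through each employee:
  - employee 1 (Carol): dept_id=1 -> matches Engineering
  - employee 2 (Iris): dept_id=4 -> matches Design
  - employee 3 (Helen): dept_id=1 -> matches Engineering
  - employee 4 (Wendy): dept_id=3 -> matches Sales
  - employee 5 (Hank): dept_id=3 -> matches Sales
  - employee 6 (Nate): dept_id=5 -> matches Research
  - employee 7 (Beth): dept_id=NULL, no match -> dropped
  - employee 8 (Dana): dept_id=NULL, no match -> dropped
So 2 of 8 rows are dropped.

SQL:
SELECT a.name, b.name AS department
FROM employees a
INNER JOIN departments b ON a.dept_id = b.id

Result:
name  | department 
------+------------
Carol | Engineering
Iris  | Design     
Helen | Engineering
Wendy | Sales      
Hank  | Sales      
Nate  | Research   


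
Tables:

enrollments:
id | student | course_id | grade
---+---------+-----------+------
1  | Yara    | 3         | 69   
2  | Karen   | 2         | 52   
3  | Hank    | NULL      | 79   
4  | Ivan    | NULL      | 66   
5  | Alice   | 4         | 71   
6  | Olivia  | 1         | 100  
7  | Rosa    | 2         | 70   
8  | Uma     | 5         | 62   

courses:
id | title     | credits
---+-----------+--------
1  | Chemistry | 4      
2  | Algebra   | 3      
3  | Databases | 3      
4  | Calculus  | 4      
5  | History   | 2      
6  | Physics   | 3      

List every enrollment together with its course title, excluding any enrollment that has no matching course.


INNER JOIN keeps only enrollments rows whose course_id matches an id in courses. Walk through each enrollment:
  - enrollment 1 (Yara): course_id=3 -> matches Databases
  - enrollment 2 (Karen): course_id=2 -> matches Algebra
  - enrollment 3 (Hank): course_id=NULL, no match -> dropped
  - enrollment 4 (Ivan): course_id=NULL, no match -> dropped
  - enrollment 5 (Alice): course_id=4 -> matches Calculus
  - enrollment 6 (Olivia): course_id=1 -> matches Chemistry
  - enrollment 7 (Rosa): course_id=2 -> matches Algebra
  - enrollment 8 (Uma): course_id=5 -> matches History
So 2 of 8 rows are dropped.

SQL:
SELECT a.student, b.title AS course
FROM enrollments a
INNER JOIN courses b ON a.course_id = b.id

Result:
student | course   
--------+----------
Yara    | Databases
Karen   | Algebra  
Alice   | Calculus 
Olivia  | Chemistry
Rosa    | Algebra  
Uma     | History  


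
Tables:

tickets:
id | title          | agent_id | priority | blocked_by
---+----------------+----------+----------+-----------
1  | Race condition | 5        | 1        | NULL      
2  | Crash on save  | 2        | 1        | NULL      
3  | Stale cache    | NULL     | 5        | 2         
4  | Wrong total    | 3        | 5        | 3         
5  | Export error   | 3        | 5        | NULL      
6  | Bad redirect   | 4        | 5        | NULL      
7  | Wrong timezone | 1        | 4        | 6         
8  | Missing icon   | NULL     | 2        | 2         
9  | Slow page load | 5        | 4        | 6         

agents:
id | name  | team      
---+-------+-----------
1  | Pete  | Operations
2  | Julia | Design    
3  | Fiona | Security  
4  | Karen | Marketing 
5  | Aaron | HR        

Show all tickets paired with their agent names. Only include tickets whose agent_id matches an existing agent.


INNER JOIN keeps only tickets rows whose agent_id matches an id in agents. Walk through each ticket:
  - ticket 1 (Race condition): agent_id=5 -> matches Aaron
  - ticket 2 (Crash on save): agent_id=2 -> matches Julia
  - ticket 3 (Stale cache): agent_id=NULL, no match -> dropped
  - ticket 4 (Wrong total): agent_id=3 -> matches Fiona
  - ticket 5 (Export error): agent_id=3 -> matches Fiona
  - ticket 6 (Bad redirect): agent_id=4 -> matches Karen
  - ticket 7 (Wrong timezone): agent_id=1 -> matches Pete
  - ticket 8 (Missing icon): agent_id=NULL, no match -> dropped
  - ticket 9 (Slow page load): agent_id=5 -> matches Aaron
So 2 of 9 rows are dropped.

SQL:
SELECT a.title, b.name AS agent
FROM tickets a
INNER JOIN agents b ON a.agent_id = b.id

Result:
title          | agent
---------------+------
Race condition | Aaron
Crash on save  | Julia
Wrong total    | Fiona
Export error   | Fiona
Bad redirect   | Karen
Wrong timezone | Pete 
Slow page load | Aaron


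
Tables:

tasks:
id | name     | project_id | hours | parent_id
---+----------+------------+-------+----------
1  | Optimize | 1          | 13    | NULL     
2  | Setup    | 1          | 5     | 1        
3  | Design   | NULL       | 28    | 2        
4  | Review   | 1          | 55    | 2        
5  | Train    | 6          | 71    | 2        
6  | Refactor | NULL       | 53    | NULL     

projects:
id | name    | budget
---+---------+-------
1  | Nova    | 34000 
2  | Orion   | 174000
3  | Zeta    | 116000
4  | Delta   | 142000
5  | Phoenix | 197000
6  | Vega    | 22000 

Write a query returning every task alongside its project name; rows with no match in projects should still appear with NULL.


LEFT JOIN keeps every row from tasks (the left table); where project_id has no match in projects, the project columns become NULL. Walk through each task:
  - task 1 (Optimize): project_id=1 -> matches Nova
  - task 2 (Setup): project_id=1 -> matches Nova
  - task 3 (Design): project_id=NULL, no match -> kept with NULL
  - task 4 (Review): project_id=1 -> matches Nova
  - task 5 (Train): project_id=6 -> matches Vega
  - task 6 (Refactor): project_id=NULL, no match -> kept with NULL
All 6 rows appear; 2 have NULL project.

SQL:
SELECT a.name, b.name AS project
FROM tasks a
LEFT JOIN projects b ON a.project_id = b.id

Result:
name     | project
---------+--------
Optimize | Nova   
Setup    | Nova   
Design   | NULL   
Review   | Nova   
Train    | Vega   
Refactor | NULL   


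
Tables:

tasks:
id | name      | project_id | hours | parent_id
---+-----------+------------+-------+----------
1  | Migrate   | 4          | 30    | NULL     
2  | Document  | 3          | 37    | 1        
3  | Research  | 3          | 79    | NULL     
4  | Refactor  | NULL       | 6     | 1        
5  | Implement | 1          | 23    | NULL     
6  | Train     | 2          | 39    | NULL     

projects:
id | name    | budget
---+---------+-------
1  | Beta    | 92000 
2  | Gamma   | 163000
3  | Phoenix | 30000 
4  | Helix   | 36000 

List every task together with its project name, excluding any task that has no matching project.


INNER JOIN keeps only tasks rows whose project_id matches an id in projects. Walk through each task:
  - task 1 (Migrate): project_id=4 -> matches Helix
  - task 2 (Document): project_id=3 -> matches Phoenix
  - task 3 (Research): project_id=3 -> matches Phoenix
  - task 4 (Refactor): project_id=NULL, no match -> dropped
  - task 5 (Implement): project_id=1 -> matches Beta
  - task 6 (Train): project_id=2 -> matches Gamma
So 1 of 6 rows is dropped.

SQL:
SELECT a.name, b.name AS project
FROM tasks a
INNER JOIN projects b ON a.project_id = b.id

Result:
name      | project
----------+--------
Migrate   | Helix  
Document  | Phoenix
Research  | Phoenix
Implement | Beta   
Train     | Gamma  


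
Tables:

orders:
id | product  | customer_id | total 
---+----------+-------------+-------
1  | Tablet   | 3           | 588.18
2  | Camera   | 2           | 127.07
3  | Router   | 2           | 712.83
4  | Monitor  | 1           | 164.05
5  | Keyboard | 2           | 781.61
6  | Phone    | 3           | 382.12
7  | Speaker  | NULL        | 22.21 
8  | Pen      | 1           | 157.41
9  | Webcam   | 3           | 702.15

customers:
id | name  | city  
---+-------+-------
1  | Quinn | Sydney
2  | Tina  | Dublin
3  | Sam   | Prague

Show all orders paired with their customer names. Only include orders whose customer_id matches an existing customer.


INNER JOIN keeps only orders rows whose customer_id matches an id in customers. Walk through each order:
  - order 1 (Tablet): customer_id=3 -> matches Sam
  - order 2 (Camera): customer_id=2 -> matches Tina
  - order 3 (Router): customer_id=2 -> matches Tina
  - order 4 (Monitor): customer_id=1 -> matches Quinn
  - order 5 (Keyboard): customer_id=2 -> matches Tina
  - order 6 (Phone): customer_id=3 -> matches Sam
  - order 7 (Speaker): customer_id=NULL, no match -> dropped
  - order 8 (Pen): customer_id=1 -> matches Quinn
  - order 9 (Webcam): customer_id=3 -> matches Sam
So 1 of 9 rows is dropped.

SQL:
SELECT a.product, b.name AS customer
FROM orders a
INNER JOIN customers b ON a.customer_id = b.id

Result:
product  | customer
---------+---------
Tablet   | Sam     
Camera   | Tina    
Router   | Tina    
Monitor  | Quinn   
Keyboard | Tina    
Phone    | Sam     
Pen      | Quinn   
Webcam   | Sam     


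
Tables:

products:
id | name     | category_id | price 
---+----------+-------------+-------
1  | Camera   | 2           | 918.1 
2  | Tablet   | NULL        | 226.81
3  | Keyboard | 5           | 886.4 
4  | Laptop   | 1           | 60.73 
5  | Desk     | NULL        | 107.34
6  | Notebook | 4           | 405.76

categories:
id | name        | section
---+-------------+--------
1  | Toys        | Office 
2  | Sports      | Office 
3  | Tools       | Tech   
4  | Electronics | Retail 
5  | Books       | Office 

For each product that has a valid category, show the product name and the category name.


INNER JOIN keeps only products rows whose category_id matches an id in categories. Walk through each product:
  - product 1 (Camera): category_id=2 -> matches Sports
  - product 2 (Tablet): category_id=NULL, no match -> dropped
  - product 3 (Keyboard): category_id=5 -> matches Books
  - product 4 (Laptop): category_id=1 -> matches Toys
  - product 5 (Desk): category_id=NULL, no match -> dropped
  - product 6 (Notebook): category_id=4 -> matches Electronics
So 2 of 6 rows are dropped.

SQL:
SELECT a.name, b.name AS category
FROM products a
INNER JOIN categories b ON a.category_id = b.id

Result:
name     | category   
---------+------------
Camera   | Sports     
Keyboard | Books      
Laptop   | Toys       
Notebook | Electronics


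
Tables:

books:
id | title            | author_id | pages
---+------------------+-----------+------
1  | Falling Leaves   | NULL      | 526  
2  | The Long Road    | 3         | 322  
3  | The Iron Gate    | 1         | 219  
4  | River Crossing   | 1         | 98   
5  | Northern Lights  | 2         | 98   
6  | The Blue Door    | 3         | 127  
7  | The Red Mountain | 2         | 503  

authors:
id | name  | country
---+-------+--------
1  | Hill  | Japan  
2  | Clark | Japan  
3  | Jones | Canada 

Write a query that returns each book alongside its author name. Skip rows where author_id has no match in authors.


INNER JOIN keeps only books rows whose author_id matches an id in authors. Walk through each book:
  - book 1 (Falling Leaves): author_id=NULL, no match -> dropped
  - book 2 (The Long Road): author_id=3 -> matches Jones
  - book 3 (The Iron Gate): author_id=1 -> matches Hill
  - book 4 (River Crossing): author_id=1 -> matches Hill
  - book 5 (Northern Lights): author_id=2 -> matches Clark
  - book 6 (The Blue Door): author_id=3 -> matches Jones
  - book 7 (The Red Mountain): author_id=2 -> matches Clark
So 1 of 7 rows is dropped.

SQL:
SELECT a.title, b.name AS author
FROM books a
INNER JOIN authors b ON a.author_id = b.id

Result:
title            | author
-----------------+-------
The Long Road    | Jones 
The Iron Gate    | Hill  
River Crossing   | Hill  
Northern Lights  | Clark 
The Blue Door    | Jones 
The Red Mountain | Clark 


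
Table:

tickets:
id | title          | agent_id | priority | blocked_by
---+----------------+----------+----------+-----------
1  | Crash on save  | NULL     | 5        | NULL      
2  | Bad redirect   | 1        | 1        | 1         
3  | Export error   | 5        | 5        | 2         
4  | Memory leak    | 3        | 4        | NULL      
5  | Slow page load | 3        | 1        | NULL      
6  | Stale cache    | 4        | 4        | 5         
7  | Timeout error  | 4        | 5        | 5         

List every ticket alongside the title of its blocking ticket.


This is a self-join: tickets is joined to a second copy of itself, matching each row's blocked_by to another row's id. Use LEFT JOIN so rows with blocked_by=NULL are kept.
  - ticket 1 (Crash on save): blocked_by=NULL -> NULL
  - ticket 2 (Bad redirect): blocked_by=1 -> Crash on save
  - ticket 3 (Export error): blocked_by=2 -> Bad redirect
  - ticket 4 (Memory leak): blocked_by=NULL -> NULL
  - ticket 5 (Slow page load): blocked_by=NULL -> NULL
  - ticket 6 (Stale cache): blocked_by=5 -> Slow page load
  - ticket 7 (Timeout error): blocked_by=5 -> Slow page load

SQL:
SELECT a.title AS item, b.title AS blocked_by
FROM tickets a
LEFT JOIN tickets b ON a.blocked_by = b.id

Result:
item           | blocked_by    
---------------+---------------
Crash on save  | NULL          
Bad redirect   | Crash on save 
Export error   | Bad redirect  
Memory leak    | NULL          
Slow page load | NULL          
Stale cache    | Slow page load
Timeout error  | Slow page load


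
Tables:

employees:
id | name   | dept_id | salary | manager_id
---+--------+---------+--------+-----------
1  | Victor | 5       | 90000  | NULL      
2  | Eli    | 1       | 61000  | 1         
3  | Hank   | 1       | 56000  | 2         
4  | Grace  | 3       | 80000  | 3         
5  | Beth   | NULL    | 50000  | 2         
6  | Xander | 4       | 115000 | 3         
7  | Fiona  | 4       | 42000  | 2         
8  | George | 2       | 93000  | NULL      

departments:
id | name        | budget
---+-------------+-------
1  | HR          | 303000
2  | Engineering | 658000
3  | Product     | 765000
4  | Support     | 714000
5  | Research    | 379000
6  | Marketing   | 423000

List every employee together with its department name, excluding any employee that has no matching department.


INNER JOIN keeps only employees rows whose dept_id matches an id in departments. Walk through each employee:
  - employee 1 (Victor): dept_id=5 -> matches Research
  - employee 2 (Eli): dept_id=1 -> matches HR
  - employee 3 (Hank): dept_id=1 -> matches HR
  - employee 4 (Grace): dept_id=3 -> matches Product
  - employee 5 (Beth): dept_id=NULL, no match -> dropped
  - employee 6 (Xander): dept_id=4 -> matches Support
  - employee 7 (Fiona): dept_id=4 -> matches Support
  - employee 8 (George): dept_id=2 -> matches Engineering
So 1 of 8 rows is dropped.

SQL:
SELECT a.name, b.name AS department
FROM employees a
INNER JOIN departments b ON a.dept_id = b.id

Result:
name   | department 
-------+------------
Victor | Research   
Eli    | HR         
Hank   | HR         
Grace  | Product    
Xander | Support    
Fiona  | Support    
George | Engineering


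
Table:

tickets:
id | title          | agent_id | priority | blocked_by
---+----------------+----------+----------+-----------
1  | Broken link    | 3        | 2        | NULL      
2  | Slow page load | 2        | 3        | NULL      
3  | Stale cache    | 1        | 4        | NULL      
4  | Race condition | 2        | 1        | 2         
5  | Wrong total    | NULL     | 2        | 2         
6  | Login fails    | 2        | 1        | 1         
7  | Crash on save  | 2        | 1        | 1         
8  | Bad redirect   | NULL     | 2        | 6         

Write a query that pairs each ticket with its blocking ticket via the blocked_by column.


This is a self-join: tickets is joined to a second copy of itself, matching each row's blocked_by to another row's id. Use LEFT JOIN so rows with blocked_by=NULL are kept.
  - ticket 1 (Broken link): blocked_by=NULL -> NULL
  - ticket 2 (Slow page load): blocked_by=NULL -> NULL
  - ticket 3 (Stale cache): blocked_by=NULL -> NULL
  - ticket 4 (Race condition): blocked_by=2 -> Slow page load
  - ticket 5 (Wrong total): blocked_by=2 -> Slow page load
  - ticket 6 (Login fails): blocked_by=1 -> Broken link
  - ticket 7 (Crash on save): blocked_by=1 -> Broken link
  - ticket 8 (Bad redirect): blocked_by=6 -> Login fails

SQL:
SELECT a.title AS item, b.title AS blocked_by
FROM tickets a
LEFT JOIN tickets b ON a.blocked_by = b.id

Result:
item           | blocked_by    
---------------+---------------
Broken link    | NULL          
Slow page load | NULL          
Stale cache    | NULL          
Race condition | Slow page load
Wrong total    | Slow page load
Login fails    | Broken link   
Crash on save  | Broken link   
Bad redirect   | Login fails   


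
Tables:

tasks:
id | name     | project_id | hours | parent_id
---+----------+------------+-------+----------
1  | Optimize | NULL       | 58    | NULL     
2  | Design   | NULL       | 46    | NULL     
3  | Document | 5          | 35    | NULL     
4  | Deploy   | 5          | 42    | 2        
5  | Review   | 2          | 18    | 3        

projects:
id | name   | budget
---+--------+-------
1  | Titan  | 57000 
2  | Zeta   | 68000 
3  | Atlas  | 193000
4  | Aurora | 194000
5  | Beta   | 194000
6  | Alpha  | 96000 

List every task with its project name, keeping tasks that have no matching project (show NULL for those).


LEFT JOIN keeps every row from tasks (the left table); where project_id has no match in projects, the project columns become NULL. Walk through each task:
  - task 1 (Optimize): project_id=NULL, no match -> kept with NULL
  - task 2 (Design): project_id=NULL, no match -> kept with NULL
  - task 3 (Document): project_id=5 -> matches Beta
  - task 4 (Deploy): project_id=5 -> matches Beta
  - task 5 (Review): project_id=2 -> matches Zeta
All 5 rows appear; 2 have NULL project.

SQL:
SELECT a.name, b.name AS project
FROM tasks a
LEFT JOIN projects b ON a.project_id = b.id

Result:
name     | project
---------+--------
Optimize | NULL   
Design   | NULL   
Document | Beta   
Deploy   | Beta   
Review   | Zeta   


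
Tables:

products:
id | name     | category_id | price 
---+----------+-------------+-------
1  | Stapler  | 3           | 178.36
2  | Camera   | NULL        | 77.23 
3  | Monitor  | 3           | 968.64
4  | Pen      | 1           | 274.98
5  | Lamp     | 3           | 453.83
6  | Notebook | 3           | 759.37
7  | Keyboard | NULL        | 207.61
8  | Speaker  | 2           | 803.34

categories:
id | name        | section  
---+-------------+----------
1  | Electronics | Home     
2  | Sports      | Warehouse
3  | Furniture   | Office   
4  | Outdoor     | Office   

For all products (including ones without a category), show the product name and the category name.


LEFT JOIN keeps every row from products (the left table); where category_id has no match in categories, the category columns become NULL. Walk through each product:
  - product 1 (Stapler): category_id=3 -> matches Furniture
  - product 2 (Camera): category_id=NULL, no match -> kept with NULL
  - product 3 (Monitor): category_id=3 -> matches Furniture
  - product 4 (Pen): category_id=1 -> matches Electronics
  - product 5 (Lamp): category_id=3 -> matches Furniture
  - product 6 (Notebook): category_id=3 -> matches Furniture
  - product 7 (Keyboard): category_id=NULL, no match -> kept with NULL
  - product 8 (Speaker): category_id=2 -> matches Sports
All 8 rows appear; 2 have NULL category.

SQL:
SELECT a.name, b.name AS category
FROM products a
LEFT JOIN categories b ON a.category_id = b.id

Result:
name     | category   
---------+------------
Stapler  | Furniture  
Camera   | NULL       
Monitor  | Furniture  
Pen      | Electronics
Lamp     | Furniture  
Notebook | Furniture  
Keyboard | NULL       
Speaker  | Sports     


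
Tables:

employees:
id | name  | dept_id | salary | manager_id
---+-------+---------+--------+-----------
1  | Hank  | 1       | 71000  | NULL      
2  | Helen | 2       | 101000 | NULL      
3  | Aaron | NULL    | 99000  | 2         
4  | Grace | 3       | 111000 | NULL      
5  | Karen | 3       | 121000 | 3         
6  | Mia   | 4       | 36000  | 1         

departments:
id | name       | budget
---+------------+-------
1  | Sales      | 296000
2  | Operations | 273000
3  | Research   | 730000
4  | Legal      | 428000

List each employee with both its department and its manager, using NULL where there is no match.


Two LEFT JOINs from the same base table employees: one to departments via dept_id, one to employees itself via manager_id. Both are LEFT so every employee is preserved.
Match against departments:
  - employee 1 (Hank): dept_id=1 -> matches Sales
  - employee 2 (Helen): dept_id=2 -> matches Operations
  - employee 3 (Aaron): dept_id=NULL, no match -> kept with NULL
  - employee 4 (Grace): dept_id=3 -> matches Research
  - employee 5 (Karen): dept_id=3 -> matches Research
  - employee 6 (Mia): dept_id=4 -> matches Legal
Match against employees (self):
  - employee 1 (Hank): manager_id=NULL -> NULL
  - employee 2 (Helen): manager_id=NULL -> NULL
  - employee 3 (Aaron): manager_id=2 -> Helen
  - employee 4 (Grace): manager_id=NULL -> NULL
  - employee 5 (Karen): manager_id=3 -> Aaron
  - employee 6 (Mia): manager_id=1 -> Hank

SQL:
SELECT a.name, b.name AS department, c.name AS manager
FROM employees a
LEFT JOIN departments b ON a.dept_id = b.id
LEFT JOIN employees c ON a.manager_id = c.id

Result:
name  | department | manager
------+------------+--------
Hank  | Sales      | NULL   
Helen | Operations | NULL   
Aaron | NULL       | Helen  
Grace | Research   | NULL   
Karen | Research   | Aaron  
Mia   | Legal      | Hank   


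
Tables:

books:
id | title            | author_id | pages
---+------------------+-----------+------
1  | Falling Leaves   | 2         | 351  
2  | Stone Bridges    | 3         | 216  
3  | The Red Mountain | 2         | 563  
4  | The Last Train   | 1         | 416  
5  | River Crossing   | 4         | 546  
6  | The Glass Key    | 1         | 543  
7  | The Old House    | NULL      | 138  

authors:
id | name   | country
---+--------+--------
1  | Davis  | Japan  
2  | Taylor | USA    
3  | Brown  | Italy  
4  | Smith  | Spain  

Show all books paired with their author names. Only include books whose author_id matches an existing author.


INNER JOIN keeps only books rows whose author_id matches an id in authors. Walk through each book:
  - book 1 (Falling Leaves): author_id=2 -> matches Taylor
  - book 2 (Stone Bridges): author_id=3 -> matches Brown
  - book 3 (The Red Mountain): author_id=2 -> matches Taylor
  - book 4 (The Last Train): author_id=1 -> matches Davis
  - book 5 (River Crossing): author_id=4 -> matches Smith
  - book 6 (The Glass Key): author_id=1 -> matches Davis
  - book 7 (The Old House): author_id=NULL, no match -> dropped
So 1 of 7 rows is dropped.

SQL:
SELECT a.title, b.name AS author
FROM books a
INNER JOIN authors b ON a.author_id = b.id

Result:
title            | author
-----------------+-------
Falling Leaves   | Taylor
Stone Bridges    | Brown 
The Red Mountain | Taylor
The Last Train   | Davis 
River Crossing   | Smith 
The Glass Key    | Davis 


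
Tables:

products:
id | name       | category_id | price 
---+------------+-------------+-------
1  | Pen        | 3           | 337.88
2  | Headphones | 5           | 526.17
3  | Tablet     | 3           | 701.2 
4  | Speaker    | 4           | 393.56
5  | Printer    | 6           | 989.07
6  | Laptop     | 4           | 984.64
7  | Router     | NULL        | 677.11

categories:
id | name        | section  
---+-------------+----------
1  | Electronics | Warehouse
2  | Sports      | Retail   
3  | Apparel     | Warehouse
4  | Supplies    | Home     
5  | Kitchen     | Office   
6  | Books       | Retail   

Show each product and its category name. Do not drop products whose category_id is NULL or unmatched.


LEFT JOIN keeps every row from products (the left table); where category_id has no match in categories, the category columns become NULL. Walk through each product:
  - product 1 (Pen): category_id=3 -> matches Apparel
  - product 2 (Headphones): category_id=5 -> matches Kitchen
  - product 3 (Tablet): category_id=3 -> matches Apparel
  - product 4 (Speaker): category_id=4 -> matches Supplies
  - product 5 (Printer): category_id=6 -> matches Books
  - product 6 (Laptop): category_id=4 -> matches Supplies
  - product 7 (Router): category_id=NULL, no match -> kept with NULL
All 7 rows appear; 1 has NULL category.

SQL:
SELECT a.name, b.name AS category
FROM products a
LEFT JOIN categories b ON a.category_id = b.id

Result:
name       | category
-----------+---------
Pen        | Apparel 
Headphones | Kitchen 
Tablet     | Apparel 
Speaker    | Supplies
Printer    | Books   
Laptop     | Supplies
Router     | NULL    


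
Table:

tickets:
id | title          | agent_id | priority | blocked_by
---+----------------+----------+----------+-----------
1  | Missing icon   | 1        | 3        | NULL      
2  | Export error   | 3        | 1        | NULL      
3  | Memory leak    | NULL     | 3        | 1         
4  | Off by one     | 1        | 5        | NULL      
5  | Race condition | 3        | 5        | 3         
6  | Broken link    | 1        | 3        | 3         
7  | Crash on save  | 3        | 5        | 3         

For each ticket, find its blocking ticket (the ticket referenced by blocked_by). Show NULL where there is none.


This is a self-join: tickets is joined to a second copy of itself, matching each row's blocked_by to another row's id. Use LEFT JOIN so rows with blocked_by=NULL are kept.
  - ticket 1 (Missing icon): blocked_by=NULL -> NULL
  - ticket 2 (Export error): blocked_by=NULL -> NULL
  - ticket 3 (Memory leak): blocked_by=1 -> Missing icon
  - ticket 4 (Off by one): blocked_by=NULL -> NULL
  - ticket 5 (Race condition): blocked_by=3 -> Memory leak
  - ticket 6 (Broken link): blocked_by=3 -> Memory leak
  - ticket 7 (Crash on save): blocked_by=3 -> Memory leak

SQL:
SELECT a.title AS item, b.title AS blocked_by
FROM tickets a
LEFT JOIN tickets b ON a.blocked_by = b.id

Result:
item           | blocked_by  
---------------+-------------
Missing icon   | NULL        
Export error   | NULL        
Memory leak    | Missing icon
Off by one     | NULL        
Race condition | Memory leak 
Broken link    | Memory leak 
Crash on save  | Memory leak 


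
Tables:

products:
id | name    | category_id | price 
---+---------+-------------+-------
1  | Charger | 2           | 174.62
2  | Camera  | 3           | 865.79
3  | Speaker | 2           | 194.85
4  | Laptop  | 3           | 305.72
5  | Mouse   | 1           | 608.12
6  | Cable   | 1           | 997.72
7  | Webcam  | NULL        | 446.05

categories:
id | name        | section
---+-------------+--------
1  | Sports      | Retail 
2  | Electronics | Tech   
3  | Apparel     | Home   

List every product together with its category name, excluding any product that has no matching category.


INNER JOIN keeps only products rows whose category_id matches an id in categories. Walk through each product:
  - product 1 (Charger): category_id=2 -> matches Electronics
  - product 2 (Camera): category_id=3 -> matches Apparel
  - product 3 (Speaker): category_id=2 -> matches Electronics
  - product 4 (Laptop): category_id=3 -> matches Apparel
  - product 5 (Mouse): category_id=1 -> matches Sports
  - product 6 (Cable): category_id=1 -> matches Sports
  - product 7 (Webcam): category_id=NULL, no match -> dropped
So 1 of 7 rows is dropped.

SQL:
SELECT a.name, b.name AS category
FROM products a
INNER JOIN categories b ON a.category_id = b.id

Result:
name    | category   
--------+------------
Charger | Electronics
Camera  | Apparel    
Speaker | Electronics
Laptop  | Apparel    
Mouse   | Sports     
Cable   | Sports     


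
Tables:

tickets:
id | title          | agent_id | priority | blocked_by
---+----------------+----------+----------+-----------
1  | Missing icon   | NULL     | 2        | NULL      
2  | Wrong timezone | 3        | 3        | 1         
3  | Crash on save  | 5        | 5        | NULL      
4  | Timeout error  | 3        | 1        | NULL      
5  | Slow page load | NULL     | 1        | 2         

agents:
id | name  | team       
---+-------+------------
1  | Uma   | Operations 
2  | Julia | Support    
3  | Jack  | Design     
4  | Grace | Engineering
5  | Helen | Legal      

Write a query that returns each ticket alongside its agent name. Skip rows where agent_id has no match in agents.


INNER JOIN keeps only tickets rows whose agent_id matches an id in agents. Walk through each ticket:
  - ticket 1 (Missing icon): agent_id=NULL, no match -> dropped
  - ticket 2 (Wrong timezone): agent_id=3 -> matches Jack
  - ticket 3 (Crash on save): agent_id=5 -> matches Helen
  - ticket 4 (Timeout error): agent_id=3 -> matches Jack
  - ticket 5 (Slow page load): agent_id=NULL, no match -> dropped
So 2 of 5 rows are dropped.

SQL:
SELECT a.title, b.name AS agent
FROM tickets a
INNER JOIN agents b ON a.agent_id = b.id

Result:
title          | agent
---------------+------
Wrong timezone | Jack 
Crash on save  | Helen
Timeout error  | Jack 


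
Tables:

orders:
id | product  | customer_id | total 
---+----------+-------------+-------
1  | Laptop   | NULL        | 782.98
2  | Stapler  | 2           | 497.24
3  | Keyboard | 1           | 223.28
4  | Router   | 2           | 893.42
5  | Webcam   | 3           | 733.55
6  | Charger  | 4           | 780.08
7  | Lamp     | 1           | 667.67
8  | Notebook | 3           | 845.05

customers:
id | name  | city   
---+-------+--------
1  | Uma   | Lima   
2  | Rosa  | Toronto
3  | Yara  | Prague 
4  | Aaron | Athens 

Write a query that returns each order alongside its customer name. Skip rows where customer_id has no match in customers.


INNER JOIN keeps only orders rows whose customer_id matches an id in customers. Walk through each order:
  - order 1 (Laptop): customer_id=NULL, no match -> dropped
  - order 2 (Stapler): customer_id=2 -> matches Rosa
  - order 3 (Keyboard): customer_id=1 -> matches Uma
  - order 4 (Router): customer_id=2 -> matches Rosa
  - order 5 (Webcam): customer_id=3 -> matches Yara
  - order 6 (Charger): customer_id=4 -> matches Aaron
  - order 7 (Lamp): customer_id=1 -> matches Uma
  - order 8 (Notebook): customer_id=3 -> matches Yara
So 1 of 8 rows is dropped.

SQL:
SELECT a.product, b.name AS customer
FROM orders a
INNER JOIN customers b ON a.customer_id = b.id

Result:
product  | customer
---------+---------
Stapler  | Rosa    
Keyboard | Uma     
Router   | Rosa    
Webcam   | Yara    
Charger  | Aaron   
Lamp     | Uma     
Notebook | Yara    
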